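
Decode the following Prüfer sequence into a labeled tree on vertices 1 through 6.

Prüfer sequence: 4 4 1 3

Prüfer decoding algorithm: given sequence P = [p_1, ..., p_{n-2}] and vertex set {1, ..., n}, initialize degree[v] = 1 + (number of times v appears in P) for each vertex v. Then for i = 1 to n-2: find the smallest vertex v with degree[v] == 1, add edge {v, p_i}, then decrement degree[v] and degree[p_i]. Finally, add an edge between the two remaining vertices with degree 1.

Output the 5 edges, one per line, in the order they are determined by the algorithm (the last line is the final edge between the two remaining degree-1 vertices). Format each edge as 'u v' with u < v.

Answer: 2 4
4 5
1 4
1 3
3 6

Derivation:
Initial degrees: {1:2, 2:1, 3:2, 4:3, 5:1, 6:1}
Step 1: smallest deg-1 vertex = 2, p_1 = 4. Add edge {2,4}. Now deg[2]=0, deg[4]=2.
Step 2: smallest deg-1 vertex = 5, p_2 = 4. Add edge {4,5}. Now deg[5]=0, deg[4]=1.
Step 3: smallest deg-1 vertex = 4, p_3 = 1. Add edge {1,4}. Now deg[4]=0, deg[1]=1.
Step 4: smallest deg-1 vertex = 1, p_4 = 3. Add edge {1,3}. Now deg[1]=0, deg[3]=1.
Final: two remaining deg-1 vertices are 3, 6. Add edge {3,6}.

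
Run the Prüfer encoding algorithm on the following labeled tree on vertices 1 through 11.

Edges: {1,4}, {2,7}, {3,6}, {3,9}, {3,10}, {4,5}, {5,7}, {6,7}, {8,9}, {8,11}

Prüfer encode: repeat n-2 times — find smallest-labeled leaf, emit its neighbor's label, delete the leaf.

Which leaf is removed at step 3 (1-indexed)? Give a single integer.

Answer: 4

Derivation:
Step 1: current leaves = {1,2,10,11}. Remove leaf 1 (neighbor: 4).
Step 2: current leaves = {2,4,10,11}. Remove leaf 2 (neighbor: 7).
Step 3: current leaves = {4,10,11}. Remove leaf 4 (neighbor: 5).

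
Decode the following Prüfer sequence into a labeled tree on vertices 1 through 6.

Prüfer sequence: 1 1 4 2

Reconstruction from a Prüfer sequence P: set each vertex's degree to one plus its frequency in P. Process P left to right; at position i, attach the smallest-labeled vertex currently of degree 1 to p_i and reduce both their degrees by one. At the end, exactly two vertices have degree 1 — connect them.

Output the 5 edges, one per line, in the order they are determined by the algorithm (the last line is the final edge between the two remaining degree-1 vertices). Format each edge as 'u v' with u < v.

Answer: 1 3
1 5
1 4
2 4
2 6

Derivation:
Initial degrees: {1:3, 2:2, 3:1, 4:2, 5:1, 6:1}
Step 1: smallest deg-1 vertex = 3, p_1 = 1. Add edge {1,3}. Now deg[3]=0, deg[1]=2.
Step 2: smallest deg-1 vertex = 5, p_2 = 1. Add edge {1,5}. Now deg[5]=0, deg[1]=1.
Step 3: smallest deg-1 vertex = 1, p_3 = 4. Add edge {1,4}. Now deg[1]=0, deg[4]=1.
Step 4: smallest deg-1 vertex = 4, p_4 = 2. Add edge {2,4}. Now deg[4]=0, deg[2]=1.
Final: two remaining deg-1 vertices are 2, 6. Add edge {2,6}.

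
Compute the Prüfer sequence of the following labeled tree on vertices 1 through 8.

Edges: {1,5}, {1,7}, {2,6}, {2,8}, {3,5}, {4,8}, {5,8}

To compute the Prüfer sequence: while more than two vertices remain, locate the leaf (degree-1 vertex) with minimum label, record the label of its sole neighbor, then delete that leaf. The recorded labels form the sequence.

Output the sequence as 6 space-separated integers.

Step 1: leaves = {3,4,6,7}. Remove smallest leaf 3, emit neighbor 5.
Step 2: leaves = {4,6,7}. Remove smallest leaf 4, emit neighbor 8.
Step 3: leaves = {6,7}. Remove smallest leaf 6, emit neighbor 2.
Step 4: leaves = {2,7}. Remove smallest leaf 2, emit neighbor 8.
Step 5: leaves = {7,8}. Remove smallest leaf 7, emit neighbor 1.
Step 6: leaves = {1,8}. Remove smallest leaf 1, emit neighbor 5.
Done: 2 vertices remain (5, 8). Sequence = [5 8 2 8 1 5]

Answer: 5 8 2 8 1 5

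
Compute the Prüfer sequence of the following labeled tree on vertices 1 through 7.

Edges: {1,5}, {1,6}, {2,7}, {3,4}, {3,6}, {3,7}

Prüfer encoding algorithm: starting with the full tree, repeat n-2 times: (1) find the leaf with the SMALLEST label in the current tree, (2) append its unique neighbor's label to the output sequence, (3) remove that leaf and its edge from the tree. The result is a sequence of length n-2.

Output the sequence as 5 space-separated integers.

Step 1: leaves = {2,4,5}. Remove smallest leaf 2, emit neighbor 7.
Step 2: leaves = {4,5,7}. Remove smallest leaf 4, emit neighbor 3.
Step 3: leaves = {5,7}. Remove smallest leaf 5, emit neighbor 1.
Step 4: leaves = {1,7}. Remove smallest leaf 1, emit neighbor 6.
Step 5: leaves = {6,7}. Remove smallest leaf 6, emit neighbor 3.
Done: 2 vertices remain (3, 7). Sequence = [7 3 1 6 3]

Answer: 7 3 1 6 3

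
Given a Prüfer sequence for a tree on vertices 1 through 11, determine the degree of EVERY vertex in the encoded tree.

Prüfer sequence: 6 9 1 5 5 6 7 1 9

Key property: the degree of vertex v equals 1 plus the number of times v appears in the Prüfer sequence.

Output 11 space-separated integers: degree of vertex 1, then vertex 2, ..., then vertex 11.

Answer: 3 1 1 1 3 3 2 1 3 1 1

Derivation:
p_1 = 6: count[6] becomes 1
p_2 = 9: count[9] becomes 1
p_3 = 1: count[1] becomes 1
p_4 = 5: count[5] becomes 1
p_5 = 5: count[5] becomes 2
p_6 = 6: count[6] becomes 2
p_7 = 7: count[7] becomes 1
p_8 = 1: count[1] becomes 2
p_9 = 9: count[9] becomes 2
Degrees (1 + count): deg[1]=1+2=3, deg[2]=1+0=1, deg[3]=1+0=1, deg[4]=1+0=1, deg[5]=1+2=3, deg[6]=1+2=3, deg[7]=1+1=2, deg[8]=1+0=1, deg[9]=1+2=3, deg[10]=1+0=1, deg[11]=1+0=1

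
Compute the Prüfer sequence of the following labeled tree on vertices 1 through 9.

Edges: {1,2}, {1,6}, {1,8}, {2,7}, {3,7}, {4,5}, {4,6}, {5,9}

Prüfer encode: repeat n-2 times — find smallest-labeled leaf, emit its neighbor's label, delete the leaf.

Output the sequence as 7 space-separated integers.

Answer: 7 2 1 1 6 4 5

Derivation:
Step 1: leaves = {3,8,9}. Remove smallest leaf 3, emit neighbor 7.
Step 2: leaves = {7,8,9}. Remove smallest leaf 7, emit neighbor 2.
Step 3: leaves = {2,8,9}. Remove smallest leaf 2, emit neighbor 1.
Step 4: leaves = {8,9}. Remove smallest leaf 8, emit neighbor 1.
Step 5: leaves = {1,9}. Remove smallest leaf 1, emit neighbor 6.
Step 6: leaves = {6,9}. Remove smallest leaf 6, emit neighbor 4.
Step 7: leaves = {4,9}. Remove smallest leaf 4, emit neighbor 5.
Done: 2 vertices remain (5, 9). Sequence = [7 2 1 1 6 4 5]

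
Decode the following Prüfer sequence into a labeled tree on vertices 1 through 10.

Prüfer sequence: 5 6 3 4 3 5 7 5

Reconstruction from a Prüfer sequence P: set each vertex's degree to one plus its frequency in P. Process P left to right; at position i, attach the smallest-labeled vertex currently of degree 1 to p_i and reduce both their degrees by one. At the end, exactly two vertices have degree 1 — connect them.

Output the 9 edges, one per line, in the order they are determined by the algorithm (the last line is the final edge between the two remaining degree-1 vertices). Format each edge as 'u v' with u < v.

Answer: 1 5
2 6
3 6
4 8
3 4
3 5
7 9
5 7
5 10

Derivation:
Initial degrees: {1:1, 2:1, 3:3, 4:2, 5:4, 6:2, 7:2, 8:1, 9:1, 10:1}
Step 1: smallest deg-1 vertex = 1, p_1 = 5. Add edge {1,5}. Now deg[1]=0, deg[5]=3.
Step 2: smallest deg-1 vertex = 2, p_2 = 6. Add edge {2,6}. Now deg[2]=0, deg[6]=1.
Step 3: smallest deg-1 vertex = 6, p_3 = 3. Add edge {3,6}. Now deg[6]=0, deg[3]=2.
Step 4: smallest deg-1 vertex = 8, p_4 = 4. Add edge {4,8}. Now deg[8]=0, deg[4]=1.
Step 5: smallest deg-1 vertex = 4, p_5 = 3. Add edge {3,4}. Now deg[4]=0, deg[3]=1.
Step 6: smallest deg-1 vertex = 3, p_6 = 5. Add edge {3,5}. Now deg[3]=0, deg[5]=2.
Step 7: smallest deg-1 vertex = 9, p_7 = 7. Add edge {7,9}. Now deg[9]=0, deg[7]=1.
Step 8: smallest deg-1 vertex = 7, p_8 = 5. Add edge {5,7}. Now deg[7]=0, deg[5]=1.
Final: two remaining deg-1 vertices are 5, 10. Add edge {5,10}.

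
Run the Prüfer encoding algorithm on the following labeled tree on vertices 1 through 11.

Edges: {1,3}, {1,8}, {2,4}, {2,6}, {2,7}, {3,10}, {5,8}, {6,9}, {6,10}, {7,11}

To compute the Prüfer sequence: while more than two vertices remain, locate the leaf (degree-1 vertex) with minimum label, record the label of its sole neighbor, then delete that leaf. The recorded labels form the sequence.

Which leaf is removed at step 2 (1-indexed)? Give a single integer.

Answer: 5

Derivation:
Step 1: current leaves = {4,5,9,11}. Remove leaf 4 (neighbor: 2).
Step 2: current leaves = {5,9,11}. Remove leaf 5 (neighbor: 8).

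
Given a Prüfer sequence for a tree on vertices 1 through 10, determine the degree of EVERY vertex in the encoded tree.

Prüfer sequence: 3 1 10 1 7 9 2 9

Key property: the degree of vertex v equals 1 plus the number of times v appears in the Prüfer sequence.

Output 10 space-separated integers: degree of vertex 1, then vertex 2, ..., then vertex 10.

p_1 = 3: count[3] becomes 1
p_2 = 1: count[1] becomes 1
p_3 = 10: count[10] becomes 1
p_4 = 1: count[1] becomes 2
p_5 = 7: count[7] becomes 1
p_6 = 9: count[9] becomes 1
p_7 = 2: count[2] becomes 1
p_8 = 9: count[9] becomes 2
Degrees (1 + count): deg[1]=1+2=3, deg[2]=1+1=2, deg[3]=1+1=2, deg[4]=1+0=1, deg[5]=1+0=1, deg[6]=1+0=1, deg[7]=1+1=2, deg[8]=1+0=1, deg[9]=1+2=3, deg[10]=1+1=2

Answer: 3 2 2 1 1 1 2 1 3 2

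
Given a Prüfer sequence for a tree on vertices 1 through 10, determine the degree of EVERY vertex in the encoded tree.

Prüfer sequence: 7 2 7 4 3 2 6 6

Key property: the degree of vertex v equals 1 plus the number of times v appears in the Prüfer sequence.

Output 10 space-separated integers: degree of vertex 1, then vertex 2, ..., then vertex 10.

Answer: 1 3 2 2 1 3 3 1 1 1

Derivation:
p_1 = 7: count[7] becomes 1
p_2 = 2: count[2] becomes 1
p_3 = 7: count[7] becomes 2
p_4 = 4: count[4] becomes 1
p_5 = 3: count[3] becomes 1
p_6 = 2: count[2] becomes 2
p_7 = 6: count[6] becomes 1
p_8 = 6: count[6] becomes 2
Degrees (1 + count): deg[1]=1+0=1, deg[2]=1+2=3, deg[3]=1+1=2, deg[4]=1+1=2, deg[5]=1+0=1, deg[6]=1+2=3, deg[7]=1+2=3, deg[8]=1+0=1, deg[9]=1+0=1, deg[10]=1+0=1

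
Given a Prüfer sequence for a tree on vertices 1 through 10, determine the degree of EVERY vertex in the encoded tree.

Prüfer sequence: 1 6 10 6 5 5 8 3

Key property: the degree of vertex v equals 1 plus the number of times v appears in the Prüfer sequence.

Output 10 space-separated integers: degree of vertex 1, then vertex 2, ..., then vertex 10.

p_1 = 1: count[1] becomes 1
p_2 = 6: count[6] becomes 1
p_3 = 10: count[10] becomes 1
p_4 = 6: count[6] becomes 2
p_5 = 5: count[5] becomes 1
p_6 = 5: count[5] becomes 2
p_7 = 8: count[8] becomes 1
p_8 = 3: count[3] becomes 1
Degrees (1 + count): deg[1]=1+1=2, deg[2]=1+0=1, deg[3]=1+1=2, deg[4]=1+0=1, deg[5]=1+2=3, deg[6]=1+2=3, deg[7]=1+0=1, deg[8]=1+1=2, deg[9]=1+0=1, deg[10]=1+1=2

Answer: 2 1 2 1 3 3 1 2 1 2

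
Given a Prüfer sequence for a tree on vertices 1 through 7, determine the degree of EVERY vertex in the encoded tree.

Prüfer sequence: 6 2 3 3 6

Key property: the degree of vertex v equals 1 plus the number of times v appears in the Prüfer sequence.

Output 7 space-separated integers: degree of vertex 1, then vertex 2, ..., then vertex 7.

p_1 = 6: count[6] becomes 1
p_2 = 2: count[2] becomes 1
p_3 = 3: count[3] becomes 1
p_4 = 3: count[3] becomes 2
p_5 = 6: count[6] becomes 2
Degrees (1 + count): deg[1]=1+0=1, deg[2]=1+1=2, deg[3]=1+2=3, deg[4]=1+0=1, deg[5]=1+0=1, deg[6]=1+2=3, deg[7]=1+0=1

Answer: 1 2 3 1 1 3 1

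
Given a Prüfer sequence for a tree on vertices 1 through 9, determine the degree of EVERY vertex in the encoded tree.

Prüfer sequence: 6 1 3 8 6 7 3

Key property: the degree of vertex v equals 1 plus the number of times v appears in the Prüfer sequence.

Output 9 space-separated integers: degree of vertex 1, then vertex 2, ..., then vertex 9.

Answer: 2 1 3 1 1 3 2 2 1

Derivation:
p_1 = 6: count[6] becomes 1
p_2 = 1: count[1] becomes 1
p_3 = 3: count[3] becomes 1
p_4 = 8: count[8] becomes 1
p_5 = 6: count[6] becomes 2
p_6 = 7: count[7] becomes 1
p_7 = 3: count[3] becomes 2
Degrees (1 + count): deg[1]=1+1=2, deg[2]=1+0=1, deg[3]=1+2=3, deg[4]=1+0=1, deg[5]=1+0=1, deg[6]=1+2=3, deg[7]=1+1=2, deg[8]=1+1=2, deg[9]=1+0=1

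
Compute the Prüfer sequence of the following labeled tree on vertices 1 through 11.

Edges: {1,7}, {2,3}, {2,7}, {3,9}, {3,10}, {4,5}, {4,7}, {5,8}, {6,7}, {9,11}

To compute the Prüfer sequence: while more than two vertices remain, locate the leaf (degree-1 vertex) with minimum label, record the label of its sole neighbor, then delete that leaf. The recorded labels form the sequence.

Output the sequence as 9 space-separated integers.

Step 1: leaves = {1,6,8,10,11}. Remove smallest leaf 1, emit neighbor 7.
Step 2: leaves = {6,8,10,11}. Remove smallest leaf 6, emit neighbor 7.
Step 3: leaves = {8,10,11}. Remove smallest leaf 8, emit neighbor 5.
Step 4: leaves = {5,10,11}. Remove smallest leaf 5, emit neighbor 4.
Step 5: leaves = {4,10,11}. Remove smallest leaf 4, emit neighbor 7.
Step 6: leaves = {7,10,11}. Remove smallest leaf 7, emit neighbor 2.
Step 7: leaves = {2,10,11}. Remove smallest leaf 2, emit neighbor 3.
Step 8: leaves = {10,11}. Remove smallest leaf 10, emit neighbor 3.
Step 9: leaves = {3,11}. Remove smallest leaf 3, emit neighbor 9.
Done: 2 vertices remain (9, 11). Sequence = [7 7 5 4 7 2 3 3 9]

Answer: 7 7 5 4 7 2 3 3 9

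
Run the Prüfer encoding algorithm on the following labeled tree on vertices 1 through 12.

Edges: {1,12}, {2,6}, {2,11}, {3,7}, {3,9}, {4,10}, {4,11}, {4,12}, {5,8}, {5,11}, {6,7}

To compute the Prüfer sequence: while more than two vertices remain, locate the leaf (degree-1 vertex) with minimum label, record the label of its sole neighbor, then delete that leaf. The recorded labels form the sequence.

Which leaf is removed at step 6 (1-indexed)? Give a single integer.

Step 1: current leaves = {1,8,9,10}. Remove leaf 1 (neighbor: 12).
Step 2: current leaves = {8,9,10,12}. Remove leaf 8 (neighbor: 5).
Step 3: current leaves = {5,9,10,12}. Remove leaf 5 (neighbor: 11).
Step 4: current leaves = {9,10,12}. Remove leaf 9 (neighbor: 3).
Step 5: current leaves = {3,10,12}. Remove leaf 3 (neighbor: 7).
Step 6: current leaves = {7,10,12}. Remove leaf 7 (neighbor: 6).

Answer: 7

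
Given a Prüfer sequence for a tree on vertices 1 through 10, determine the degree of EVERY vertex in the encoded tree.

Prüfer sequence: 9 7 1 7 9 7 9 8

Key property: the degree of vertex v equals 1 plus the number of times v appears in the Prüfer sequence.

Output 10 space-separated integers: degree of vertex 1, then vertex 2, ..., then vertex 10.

Answer: 2 1 1 1 1 1 4 2 4 1

Derivation:
p_1 = 9: count[9] becomes 1
p_2 = 7: count[7] becomes 1
p_3 = 1: count[1] becomes 1
p_4 = 7: count[7] becomes 2
p_5 = 9: count[9] becomes 2
p_6 = 7: count[7] becomes 3
p_7 = 9: count[9] becomes 3
p_8 = 8: count[8] becomes 1
Degrees (1 + count): deg[1]=1+1=2, deg[2]=1+0=1, deg[3]=1+0=1, deg[4]=1+0=1, deg[5]=1+0=1, deg[6]=1+0=1, deg[7]=1+3=4, deg[8]=1+1=2, deg[9]=1+3=4, deg[10]=1+0=1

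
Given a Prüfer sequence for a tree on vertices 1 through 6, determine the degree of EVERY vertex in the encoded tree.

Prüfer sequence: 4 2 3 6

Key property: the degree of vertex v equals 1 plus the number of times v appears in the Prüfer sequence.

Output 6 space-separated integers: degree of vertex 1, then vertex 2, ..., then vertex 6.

p_1 = 4: count[4] becomes 1
p_2 = 2: count[2] becomes 1
p_3 = 3: count[3] becomes 1
p_4 = 6: count[6] becomes 1
Degrees (1 + count): deg[1]=1+0=1, deg[2]=1+1=2, deg[3]=1+1=2, deg[4]=1+1=2, deg[5]=1+0=1, deg[6]=1+1=2

Answer: 1 2 2 2 1 2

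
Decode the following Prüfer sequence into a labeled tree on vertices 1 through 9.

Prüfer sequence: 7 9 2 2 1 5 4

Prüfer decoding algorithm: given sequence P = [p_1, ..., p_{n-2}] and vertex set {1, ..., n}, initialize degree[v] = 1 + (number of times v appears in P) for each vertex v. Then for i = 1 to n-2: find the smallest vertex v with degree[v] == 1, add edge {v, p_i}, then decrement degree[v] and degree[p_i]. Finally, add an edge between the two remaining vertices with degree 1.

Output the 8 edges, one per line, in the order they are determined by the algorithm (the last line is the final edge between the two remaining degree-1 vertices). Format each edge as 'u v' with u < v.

Answer: 3 7
6 9
2 7
2 8
1 2
1 5
4 5
4 9

Derivation:
Initial degrees: {1:2, 2:3, 3:1, 4:2, 5:2, 6:1, 7:2, 8:1, 9:2}
Step 1: smallest deg-1 vertex = 3, p_1 = 7. Add edge {3,7}. Now deg[3]=0, deg[7]=1.
Step 2: smallest deg-1 vertex = 6, p_2 = 9. Add edge {6,9}. Now deg[6]=0, deg[9]=1.
Step 3: smallest deg-1 vertex = 7, p_3 = 2. Add edge {2,7}. Now deg[7]=0, deg[2]=2.
Step 4: smallest deg-1 vertex = 8, p_4 = 2. Add edge {2,8}. Now deg[8]=0, deg[2]=1.
Step 5: smallest deg-1 vertex = 2, p_5 = 1. Add edge {1,2}. Now deg[2]=0, deg[1]=1.
Step 6: smallest deg-1 vertex = 1, p_6 = 5. Add edge {1,5}. Now deg[1]=0, deg[5]=1.
Step 7: smallest deg-1 vertex = 5, p_7 = 4. Add edge {4,5}. Now deg[5]=0, deg[4]=1.
Final: two remaining deg-1 vertices are 4, 9. Add edge {4,9}.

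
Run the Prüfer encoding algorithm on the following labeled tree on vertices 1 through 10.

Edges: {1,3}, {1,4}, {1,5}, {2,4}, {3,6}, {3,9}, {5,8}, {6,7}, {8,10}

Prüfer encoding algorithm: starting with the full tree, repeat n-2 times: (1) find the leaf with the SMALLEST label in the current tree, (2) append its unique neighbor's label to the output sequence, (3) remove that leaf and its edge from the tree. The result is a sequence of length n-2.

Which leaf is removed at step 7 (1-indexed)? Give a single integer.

Answer: 1

Derivation:
Step 1: current leaves = {2,7,9,10}. Remove leaf 2 (neighbor: 4).
Step 2: current leaves = {4,7,9,10}. Remove leaf 4 (neighbor: 1).
Step 3: current leaves = {7,9,10}. Remove leaf 7 (neighbor: 6).
Step 4: current leaves = {6,9,10}. Remove leaf 6 (neighbor: 3).
Step 5: current leaves = {9,10}. Remove leaf 9 (neighbor: 3).
Step 6: current leaves = {3,10}. Remove leaf 3 (neighbor: 1).
Step 7: current leaves = {1,10}. Remove leaf 1 (neighbor: 5).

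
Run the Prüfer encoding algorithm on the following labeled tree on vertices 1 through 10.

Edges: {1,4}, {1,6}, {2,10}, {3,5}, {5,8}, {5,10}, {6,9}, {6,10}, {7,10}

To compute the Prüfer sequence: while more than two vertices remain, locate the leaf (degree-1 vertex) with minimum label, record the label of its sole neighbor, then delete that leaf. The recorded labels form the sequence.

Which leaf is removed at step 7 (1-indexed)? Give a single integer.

Step 1: current leaves = {2,3,4,7,8,9}. Remove leaf 2 (neighbor: 10).
Step 2: current leaves = {3,4,7,8,9}. Remove leaf 3 (neighbor: 5).
Step 3: current leaves = {4,7,8,9}. Remove leaf 4 (neighbor: 1).
Step 4: current leaves = {1,7,8,9}. Remove leaf 1 (neighbor: 6).
Step 5: current leaves = {7,8,9}. Remove leaf 7 (neighbor: 10).
Step 6: current leaves = {8,9}. Remove leaf 8 (neighbor: 5).
Step 7: current leaves = {5,9}. Remove leaf 5 (neighbor: 10).

Answer: 5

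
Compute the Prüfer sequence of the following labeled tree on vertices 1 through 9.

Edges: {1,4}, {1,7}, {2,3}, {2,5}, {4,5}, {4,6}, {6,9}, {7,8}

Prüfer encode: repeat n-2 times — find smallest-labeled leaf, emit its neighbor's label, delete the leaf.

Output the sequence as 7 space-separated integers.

Step 1: leaves = {3,8,9}. Remove smallest leaf 3, emit neighbor 2.
Step 2: leaves = {2,8,9}. Remove smallest leaf 2, emit neighbor 5.
Step 3: leaves = {5,8,9}. Remove smallest leaf 5, emit neighbor 4.
Step 4: leaves = {8,9}. Remove smallest leaf 8, emit neighbor 7.
Step 5: leaves = {7,9}. Remove smallest leaf 7, emit neighbor 1.
Step 6: leaves = {1,9}. Remove smallest leaf 1, emit neighbor 4.
Step 7: leaves = {4,9}. Remove smallest leaf 4, emit neighbor 6.
Done: 2 vertices remain (6, 9). Sequence = [2 5 4 7 1 4 6]

Answer: 2 5 4 7 1 4 6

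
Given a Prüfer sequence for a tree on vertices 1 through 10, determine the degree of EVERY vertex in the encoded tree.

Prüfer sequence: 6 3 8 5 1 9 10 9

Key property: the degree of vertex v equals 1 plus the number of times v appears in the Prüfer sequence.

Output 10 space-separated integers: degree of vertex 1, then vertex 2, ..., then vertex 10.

p_1 = 6: count[6] becomes 1
p_2 = 3: count[3] becomes 1
p_3 = 8: count[8] becomes 1
p_4 = 5: count[5] becomes 1
p_5 = 1: count[1] becomes 1
p_6 = 9: count[9] becomes 1
p_7 = 10: count[10] becomes 1
p_8 = 9: count[9] becomes 2
Degrees (1 + count): deg[1]=1+1=2, deg[2]=1+0=1, deg[3]=1+1=2, deg[4]=1+0=1, deg[5]=1+1=2, deg[6]=1+1=2, deg[7]=1+0=1, deg[8]=1+1=2, deg[9]=1+2=3, deg[10]=1+1=2

Answer: 2 1 2 1 2 2 1 2 3 2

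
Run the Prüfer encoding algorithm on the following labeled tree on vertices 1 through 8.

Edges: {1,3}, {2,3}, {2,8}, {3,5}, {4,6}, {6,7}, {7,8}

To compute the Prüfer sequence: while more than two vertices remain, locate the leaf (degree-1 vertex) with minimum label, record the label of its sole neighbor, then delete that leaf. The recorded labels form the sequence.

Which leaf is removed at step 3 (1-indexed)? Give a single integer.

Answer: 5

Derivation:
Step 1: current leaves = {1,4,5}. Remove leaf 1 (neighbor: 3).
Step 2: current leaves = {4,5}. Remove leaf 4 (neighbor: 6).
Step 3: current leaves = {5,6}. Remove leaf 5 (neighbor: 3).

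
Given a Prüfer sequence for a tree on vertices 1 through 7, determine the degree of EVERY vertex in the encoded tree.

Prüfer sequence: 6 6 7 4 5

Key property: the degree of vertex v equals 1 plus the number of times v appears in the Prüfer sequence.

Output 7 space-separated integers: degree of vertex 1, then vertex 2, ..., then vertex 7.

Answer: 1 1 1 2 2 3 2

Derivation:
p_1 = 6: count[6] becomes 1
p_2 = 6: count[6] becomes 2
p_3 = 7: count[7] becomes 1
p_4 = 4: count[4] becomes 1
p_5 = 5: count[5] becomes 1
Degrees (1 + count): deg[1]=1+0=1, deg[2]=1+0=1, deg[3]=1+0=1, deg[4]=1+1=2, deg[5]=1+1=2, deg[6]=1+2=3, deg[7]=1+1=2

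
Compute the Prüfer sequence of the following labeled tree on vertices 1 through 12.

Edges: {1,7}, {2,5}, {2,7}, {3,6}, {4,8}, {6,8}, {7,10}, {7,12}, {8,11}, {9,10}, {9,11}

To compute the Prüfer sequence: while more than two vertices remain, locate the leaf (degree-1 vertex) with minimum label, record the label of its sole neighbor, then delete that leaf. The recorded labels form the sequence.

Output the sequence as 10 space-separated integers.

Answer: 7 6 8 2 7 8 11 9 10 7

Derivation:
Step 1: leaves = {1,3,4,5,12}. Remove smallest leaf 1, emit neighbor 7.
Step 2: leaves = {3,4,5,12}. Remove smallest leaf 3, emit neighbor 6.
Step 3: leaves = {4,5,6,12}. Remove smallest leaf 4, emit neighbor 8.
Step 4: leaves = {5,6,12}. Remove smallest leaf 5, emit neighbor 2.
Step 5: leaves = {2,6,12}. Remove smallest leaf 2, emit neighbor 7.
Step 6: leaves = {6,12}. Remove smallest leaf 6, emit neighbor 8.
Step 7: leaves = {8,12}. Remove smallest leaf 8, emit neighbor 11.
Step 8: leaves = {11,12}. Remove smallest leaf 11, emit neighbor 9.
Step 9: leaves = {9,12}. Remove smallest leaf 9, emit neighbor 10.
Step 10: leaves = {10,12}. Remove smallest leaf 10, emit neighbor 7.
Done: 2 vertices remain (7, 12). Sequence = [7 6 8 2 7 8 11 9 10 7]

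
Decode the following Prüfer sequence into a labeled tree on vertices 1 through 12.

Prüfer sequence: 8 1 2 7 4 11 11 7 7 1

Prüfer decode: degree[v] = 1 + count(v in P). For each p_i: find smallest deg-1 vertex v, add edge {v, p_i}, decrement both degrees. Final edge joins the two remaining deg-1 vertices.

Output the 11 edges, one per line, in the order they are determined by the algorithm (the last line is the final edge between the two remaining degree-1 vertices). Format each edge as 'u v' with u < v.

Answer: 3 8
1 5
2 6
2 7
4 8
4 11
9 11
7 10
7 11
1 7
1 12

Derivation:
Initial degrees: {1:3, 2:2, 3:1, 4:2, 5:1, 6:1, 7:4, 8:2, 9:1, 10:1, 11:3, 12:1}
Step 1: smallest deg-1 vertex = 3, p_1 = 8. Add edge {3,8}. Now deg[3]=0, deg[8]=1.
Step 2: smallest deg-1 vertex = 5, p_2 = 1. Add edge {1,5}. Now deg[5]=0, deg[1]=2.
Step 3: smallest deg-1 vertex = 6, p_3 = 2. Add edge {2,6}. Now deg[6]=0, deg[2]=1.
Step 4: smallest deg-1 vertex = 2, p_4 = 7. Add edge {2,7}. Now deg[2]=0, deg[7]=3.
Step 5: smallest deg-1 vertex = 8, p_5 = 4. Add edge {4,8}. Now deg[8]=0, deg[4]=1.
Step 6: smallest deg-1 vertex = 4, p_6 = 11. Add edge {4,11}. Now deg[4]=0, deg[11]=2.
Step 7: smallest deg-1 vertex = 9, p_7 = 11. Add edge {9,11}. Now deg[9]=0, deg[11]=1.
Step 8: smallest deg-1 vertex = 10, p_8 = 7. Add edge {7,10}. Now deg[10]=0, deg[7]=2.
Step 9: smallest deg-1 vertex = 11, p_9 = 7. Add edge {7,11}. Now deg[11]=0, deg[7]=1.
Step 10: smallest deg-1 vertex = 7, p_10 = 1. Add edge {1,7}. Now deg[7]=0, deg[1]=1.
Final: two remaining deg-1 vertices are 1, 12. Add edge {1,12}.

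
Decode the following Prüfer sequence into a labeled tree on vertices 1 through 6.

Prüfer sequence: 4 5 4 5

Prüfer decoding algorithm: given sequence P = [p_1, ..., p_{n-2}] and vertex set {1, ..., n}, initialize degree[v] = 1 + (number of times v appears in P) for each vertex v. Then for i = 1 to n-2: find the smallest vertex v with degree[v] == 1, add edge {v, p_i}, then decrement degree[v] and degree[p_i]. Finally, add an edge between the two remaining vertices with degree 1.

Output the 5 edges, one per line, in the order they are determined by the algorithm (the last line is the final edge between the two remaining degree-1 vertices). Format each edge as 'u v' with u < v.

Initial degrees: {1:1, 2:1, 3:1, 4:3, 5:3, 6:1}
Step 1: smallest deg-1 vertex = 1, p_1 = 4. Add edge {1,4}. Now deg[1]=0, deg[4]=2.
Step 2: smallest deg-1 vertex = 2, p_2 = 5. Add edge {2,5}. Now deg[2]=0, deg[5]=2.
Step 3: smallest deg-1 vertex = 3, p_3 = 4. Add edge {3,4}. Now deg[3]=0, deg[4]=1.
Step 4: smallest deg-1 vertex = 4, p_4 = 5. Add edge {4,5}. Now deg[4]=0, deg[5]=1.
Final: two remaining deg-1 vertices are 5, 6. Add edge {5,6}.

Answer: 1 4
2 5
3 4
4 5
5 6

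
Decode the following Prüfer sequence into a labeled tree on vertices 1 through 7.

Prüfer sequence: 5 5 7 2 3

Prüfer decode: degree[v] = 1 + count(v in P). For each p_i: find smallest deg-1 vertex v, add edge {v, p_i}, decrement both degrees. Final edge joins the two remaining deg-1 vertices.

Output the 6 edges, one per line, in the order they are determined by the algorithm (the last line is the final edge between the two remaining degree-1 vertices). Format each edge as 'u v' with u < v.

Initial degrees: {1:1, 2:2, 3:2, 4:1, 5:3, 6:1, 7:2}
Step 1: smallest deg-1 vertex = 1, p_1 = 5. Add edge {1,5}. Now deg[1]=0, deg[5]=2.
Step 2: smallest deg-1 vertex = 4, p_2 = 5. Add edge {4,5}. Now deg[4]=0, deg[5]=1.
Step 3: smallest deg-1 vertex = 5, p_3 = 7. Add edge {5,7}. Now deg[5]=0, deg[7]=1.
Step 4: smallest deg-1 vertex = 6, p_4 = 2. Add edge {2,6}. Now deg[6]=0, deg[2]=1.
Step 5: smallest deg-1 vertex = 2, p_5 = 3. Add edge {2,3}. Now deg[2]=0, deg[3]=1.
Final: two remaining deg-1 vertices are 3, 7. Add edge {3,7}.

Answer: 1 5
4 5
5 7
2 6
2 3
3 7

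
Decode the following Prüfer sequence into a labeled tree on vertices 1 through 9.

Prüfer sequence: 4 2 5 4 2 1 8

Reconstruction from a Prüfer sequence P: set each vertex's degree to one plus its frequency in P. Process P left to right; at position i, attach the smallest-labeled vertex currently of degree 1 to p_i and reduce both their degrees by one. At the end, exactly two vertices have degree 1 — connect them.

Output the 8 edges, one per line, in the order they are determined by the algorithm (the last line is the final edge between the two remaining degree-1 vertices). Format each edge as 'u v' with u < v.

Initial degrees: {1:2, 2:3, 3:1, 4:3, 5:2, 6:1, 7:1, 8:2, 9:1}
Step 1: smallest deg-1 vertex = 3, p_1 = 4. Add edge {3,4}. Now deg[3]=0, deg[4]=2.
Step 2: smallest deg-1 vertex = 6, p_2 = 2. Add edge {2,6}. Now deg[6]=0, deg[2]=2.
Step 3: smallest deg-1 vertex = 7, p_3 = 5. Add edge {5,7}. Now deg[7]=0, deg[5]=1.
Step 4: smallest deg-1 vertex = 5, p_4 = 4. Add edge {4,5}. Now deg[5]=0, deg[4]=1.
Step 5: smallest deg-1 vertex = 4, p_5 = 2. Add edge {2,4}. Now deg[4]=0, deg[2]=1.
Step 6: smallest deg-1 vertex = 2, p_6 = 1. Add edge {1,2}. Now deg[2]=0, deg[1]=1.
Step 7: smallest deg-1 vertex = 1, p_7 = 8. Add edge {1,8}. Now deg[1]=0, deg[8]=1.
Final: two remaining deg-1 vertices are 8, 9. Add edge {8,9}.

Answer: 3 4
2 6
5 7
4 5
2 4
1 2
1 8
8 9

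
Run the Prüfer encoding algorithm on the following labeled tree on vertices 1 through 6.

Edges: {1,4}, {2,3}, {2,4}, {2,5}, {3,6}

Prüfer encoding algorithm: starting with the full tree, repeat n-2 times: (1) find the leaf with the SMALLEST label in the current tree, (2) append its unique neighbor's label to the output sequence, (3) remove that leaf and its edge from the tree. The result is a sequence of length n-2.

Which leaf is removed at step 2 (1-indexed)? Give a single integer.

Answer: 4

Derivation:
Step 1: current leaves = {1,5,6}. Remove leaf 1 (neighbor: 4).
Step 2: current leaves = {4,5,6}. Remove leaf 4 (neighbor: 2).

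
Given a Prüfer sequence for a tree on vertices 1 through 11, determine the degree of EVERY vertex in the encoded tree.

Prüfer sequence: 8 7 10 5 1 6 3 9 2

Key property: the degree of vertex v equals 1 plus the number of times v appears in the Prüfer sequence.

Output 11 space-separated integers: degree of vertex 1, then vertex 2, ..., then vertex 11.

Answer: 2 2 2 1 2 2 2 2 2 2 1

Derivation:
p_1 = 8: count[8] becomes 1
p_2 = 7: count[7] becomes 1
p_3 = 10: count[10] becomes 1
p_4 = 5: count[5] becomes 1
p_5 = 1: count[1] becomes 1
p_6 = 6: count[6] becomes 1
p_7 = 3: count[3] becomes 1
p_8 = 9: count[9] becomes 1
p_9 = 2: count[2] becomes 1
Degrees (1 + count): deg[1]=1+1=2, deg[2]=1+1=2, deg[3]=1+1=2, deg[4]=1+0=1, deg[5]=1+1=2, deg[6]=1+1=2, deg[7]=1+1=2, deg[8]=1+1=2, deg[9]=1+1=2, deg[10]=1+1=2, deg[11]=1+0=1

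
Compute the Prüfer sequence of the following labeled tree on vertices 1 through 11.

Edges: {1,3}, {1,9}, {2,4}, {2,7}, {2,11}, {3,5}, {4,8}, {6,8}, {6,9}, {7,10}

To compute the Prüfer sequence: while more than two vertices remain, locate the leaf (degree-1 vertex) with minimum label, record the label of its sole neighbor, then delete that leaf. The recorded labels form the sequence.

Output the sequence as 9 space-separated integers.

Answer: 3 1 9 6 8 4 2 7 2

Derivation:
Step 1: leaves = {5,10,11}. Remove smallest leaf 5, emit neighbor 3.
Step 2: leaves = {3,10,11}. Remove smallest leaf 3, emit neighbor 1.
Step 3: leaves = {1,10,11}. Remove smallest leaf 1, emit neighbor 9.
Step 4: leaves = {9,10,11}. Remove smallest leaf 9, emit neighbor 6.
Step 5: leaves = {6,10,11}. Remove smallest leaf 6, emit neighbor 8.
Step 6: leaves = {8,10,11}. Remove smallest leaf 8, emit neighbor 4.
Step 7: leaves = {4,10,11}. Remove smallest leaf 4, emit neighbor 2.
Step 8: leaves = {10,11}. Remove smallest leaf 10, emit neighbor 7.
Step 9: leaves = {7,11}. Remove smallest leaf 7, emit neighbor 2.
Done: 2 vertices remain (2, 11). Sequence = [3 1 9 6 8 4 2 7 2]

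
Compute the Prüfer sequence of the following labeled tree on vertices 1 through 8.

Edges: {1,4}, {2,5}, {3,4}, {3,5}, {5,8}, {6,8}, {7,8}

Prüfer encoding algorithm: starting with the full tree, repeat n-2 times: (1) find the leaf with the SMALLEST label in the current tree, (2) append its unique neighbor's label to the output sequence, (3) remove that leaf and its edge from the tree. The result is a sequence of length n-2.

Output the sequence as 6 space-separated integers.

Answer: 4 5 3 5 8 8

Derivation:
Step 1: leaves = {1,2,6,7}. Remove smallest leaf 1, emit neighbor 4.
Step 2: leaves = {2,4,6,7}. Remove smallest leaf 2, emit neighbor 5.
Step 3: leaves = {4,6,7}. Remove smallest leaf 4, emit neighbor 3.
Step 4: leaves = {3,6,7}. Remove smallest leaf 3, emit neighbor 5.
Step 5: leaves = {5,6,7}. Remove smallest leaf 5, emit neighbor 8.
Step 6: leaves = {6,7}. Remove smallest leaf 6, emit neighbor 8.
Done: 2 vertices remain (7, 8). Sequence = [4 5 3 5 8 8]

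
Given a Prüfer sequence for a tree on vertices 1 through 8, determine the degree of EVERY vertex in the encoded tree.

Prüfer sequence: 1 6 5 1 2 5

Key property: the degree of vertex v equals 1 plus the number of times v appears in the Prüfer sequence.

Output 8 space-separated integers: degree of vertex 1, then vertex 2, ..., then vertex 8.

Answer: 3 2 1 1 3 2 1 1

Derivation:
p_1 = 1: count[1] becomes 1
p_2 = 6: count[6] becomes 1
p_3 = 5: count[5] becomes 1
p_4 = 1: count[1] becomes 2
p_5 = 2: count[2] becomes 1
p_6 = 5: count[5] becomes 2
Degrees (1 + count): deg[1]=1+2=3, deg[2]=1+1=2, deg[3]=1+0=1, deg[4]=1+0=1, deg[5]=1+2=3, deg[6]=1+1=2, deg[7]=1+0=1, deg[8]=1+0=1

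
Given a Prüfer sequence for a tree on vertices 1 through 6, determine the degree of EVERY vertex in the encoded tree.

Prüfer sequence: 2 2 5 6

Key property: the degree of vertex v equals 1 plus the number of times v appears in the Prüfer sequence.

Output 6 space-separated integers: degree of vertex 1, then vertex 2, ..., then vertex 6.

Answer: 1 3 1 1 2 2

Derivation:
p_1 = 2: count[2] becomes 1
p_2 = 2: count[2] becomes 2
p_3 = 5: count[5] becomes 1
p_4 = 6: count[6] becomes 1
Degrees (1 + count): deg[1]=1+0=1, deg[2]=1+2=3, deg[3]=1+0=1, deg[4]=1+0=1, deg[5]=1+1=2, deg[6]=1+1=2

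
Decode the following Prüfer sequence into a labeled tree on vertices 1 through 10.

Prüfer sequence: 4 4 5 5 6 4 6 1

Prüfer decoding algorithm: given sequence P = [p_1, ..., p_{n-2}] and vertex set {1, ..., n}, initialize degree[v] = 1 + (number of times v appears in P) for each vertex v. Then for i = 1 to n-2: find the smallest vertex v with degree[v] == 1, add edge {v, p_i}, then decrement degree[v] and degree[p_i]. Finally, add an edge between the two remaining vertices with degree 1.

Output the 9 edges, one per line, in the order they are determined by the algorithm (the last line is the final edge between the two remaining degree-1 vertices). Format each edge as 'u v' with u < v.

Answer: 2 4
3 4
5 7
5 8
5 6
4 9
4 6
1 6
1 10

Derivation:
Initial degrees: {1:2, 2:1, 3:1, 4:4, 5:3, 6:3, 7:1, 8:1, 9:1, 10:1}
Step 1: smallest deg-1 vertex = 2, p_1 = 4. Add edge {2,4}. Now deg[2]=0, deg[4]=3.
Step 2: smallest deg-1 vertex = 3, p_2 = 4. Add edge {3,4}. Now deg[3]=0, deg[4]=2.
Step 3: smallest deg-1 vertex = 7, p_3 = 5. Add edge {5,7}. Now deg[7]=0, deg[5]=2.
Step 4: smallest deg-1 vertex = 8, p_4 = 5. Add edge {5,8}. Now deg[8]=0, deg[5]=1.
Step 5: smallest deg-1 vertex = 5, p_5 = 6. Add edge {5,6}. Now deg[5]=0, deg[6]=2.
Step 6: smallest deg-1 vertex = 9, p_6 = 4. Add edge {4,9}. Now deg[9]=0, deg[4]=1.
Step 7: smallest deg-1 vertex = 4, p_7 = 6. Add edge {4,6}. Now deg[4]=0, deg[6]=1.
Step 8: smallest deg-1 vertex = 6, p_8 = 1. Add edge {1,6}. Now deg[6]=0, deg[1]=1.
Final: two remaining deg-1 vertices are 1, 10. Add edge {1,10}.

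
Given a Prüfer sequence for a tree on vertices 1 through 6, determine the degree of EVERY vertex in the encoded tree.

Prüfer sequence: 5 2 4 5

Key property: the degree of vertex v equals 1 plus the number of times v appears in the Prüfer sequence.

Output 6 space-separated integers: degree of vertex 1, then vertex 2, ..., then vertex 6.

Answer: 1 2 1 2 3 1

Derivation:
p_1 = 5: count[5] becomes 1
p_2 = 2: count[2] becomes 1
p_3 = 4: count[4] becomes 1
p_4 = 5: count[5] becomes 2
Degrees (1 + count): deg[1]=1+0=1, deg[2]=1+1=2, deg[3]=1+0=1, deg[4]=1+1=2, deg[5]=1+2=3, deg[6]=1+0=1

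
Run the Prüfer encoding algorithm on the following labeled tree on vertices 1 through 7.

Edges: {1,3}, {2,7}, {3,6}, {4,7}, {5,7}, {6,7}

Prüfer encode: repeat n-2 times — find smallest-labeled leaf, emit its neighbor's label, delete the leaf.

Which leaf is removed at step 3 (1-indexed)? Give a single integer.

Step 1: current leaves = {1,2,4,5}. Remove leaf 1 (neighbor: 3).
Step 2: current leaves = {2,3,4,5}. Remove leaf 2 (neighbor: 7).
Step 3: current leaves = {3,4,5}. Remove leaf 3 (neighbor: 6).

Answer: 3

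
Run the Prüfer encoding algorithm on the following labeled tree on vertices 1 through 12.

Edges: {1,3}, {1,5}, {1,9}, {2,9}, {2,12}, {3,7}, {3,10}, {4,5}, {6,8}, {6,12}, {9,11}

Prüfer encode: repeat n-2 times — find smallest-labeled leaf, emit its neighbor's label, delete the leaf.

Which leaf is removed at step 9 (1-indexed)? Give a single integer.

Answer: 11

Derivation:
Step 1: current leaves = {4,7,8,10,11}. Remove leaf 4 (neighbor: 5).
Step 2: current leaves = {5,7,8,10,11}. Remove leaf 5 (neighbor: 1).
Step 3: current leaves = {7,8,10,11}. Remove leaf 7 (neighbor: 3).
Step 4: current leaves = {8,10,11}. Remove leaf 8 (neighbor: 6).
Step 5: current leaves = {6,10,11}. Remove leaf 6 (neighbor: 12).
Step 6: current leaves = {10,11,12}. Remove leaf 10 (neighbor: 3).
Step 7: current leaves = {3,11,12}. Remove leaf 3 (neighbor: 1).
Step 8: current leaves = {1,11,12}. Remove leaf 1 (neighbor: 9).
Step 9: current leaves = {11,12}. Remove leaf 11 (neighbor: 9).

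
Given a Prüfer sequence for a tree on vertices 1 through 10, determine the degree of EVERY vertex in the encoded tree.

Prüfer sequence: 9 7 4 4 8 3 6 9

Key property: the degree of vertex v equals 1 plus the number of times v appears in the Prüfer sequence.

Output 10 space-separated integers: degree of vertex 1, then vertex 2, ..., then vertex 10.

Answer: 1 1 2 3 1 2 2 2 3 1

Derivation:
p_1 = 9: count[9] becomes 1
p_2 = 7: count[7] becomes 1
p_3 = 4: count[4] becomes 1
p_4 = 4: count[4] becomes 2
p_5 = 8: count[8] becomes 1
p_6 = 3: count[3] becomes 1
p_7 = 6: count[6] becomes 1
p_8 = 9: count[9] becomes 2
Degrees (1 + count): deg[1]=1+0=1, deg[2]=1+0=1, deg[3]=1+1=2, deg[4]=1+2=3, deg[5]=1+0=1, deg[6]=1+1=2, deg[7]=1+1=2, deg[8]=1+1=2, deg[9]=1+2=3, deg[10]=1+0=1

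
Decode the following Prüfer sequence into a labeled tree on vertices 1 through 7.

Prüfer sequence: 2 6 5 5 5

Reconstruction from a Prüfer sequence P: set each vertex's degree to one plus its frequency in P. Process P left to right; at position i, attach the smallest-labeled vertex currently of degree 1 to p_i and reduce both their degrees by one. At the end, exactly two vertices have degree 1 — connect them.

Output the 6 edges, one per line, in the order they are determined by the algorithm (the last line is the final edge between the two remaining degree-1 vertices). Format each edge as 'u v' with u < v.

Initial degrees: {1:1, 2:2, 3:1, 4:1, 5:4, 6:2, 7:1}
Step 1: smallest deg-1 vertex = 1, p_1 = 2. Add edge {1,2}. Now deg[1]=0, deg[2]=1.
Step 2: smallest deg-1 vertex = 2, p_2 = 6. Add edge {2,6}. Now deg[2]=0, deg[6]=1.
Step 3: smallest deg-1 vertex = 3, p_3 = 5. Add edge {3,5}. Now deg[3]=0, deg[5]=3.
Step 4: smallest deg-1 vertex = 4, p_4 = 5. Add edge {4,5}. Now deg[4]=0, deg[5]=2.
Step 5: smallest deg-1 vertex = 6, p_5 = 5. Add edge {5,6}. Now deg[6]=0, deg[5]=1.
Final: two remaining deg-1 vertices are 5, 7. Add edge {5,7}.

Answer: 1 2
2 6
3 5
4 5
5 6
5 7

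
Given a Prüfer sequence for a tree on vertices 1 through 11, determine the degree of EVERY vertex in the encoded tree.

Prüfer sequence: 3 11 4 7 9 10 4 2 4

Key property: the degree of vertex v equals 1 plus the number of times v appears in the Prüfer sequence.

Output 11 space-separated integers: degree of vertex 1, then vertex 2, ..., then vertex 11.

p_1 = 3: count[3] becomes 1
p_2 = 11: count[11] becomes 1
p_3 = 4: count[4] becomes 1
p_4 = 7: count[7] becomes 1
p_5 = 9: count[9] becomes 1
p_6 = 10: count[10] becomes 1
p_7 = 4: count[4] becomes 2
p_8 = 2: count[2] becomes 1
p_9 = 4: count[4] becomes 3
Degrees (1 + count): deg[1]=1+0=1, deg[2]=1+1=2, deg[3]=1+1=2, deg[4]=1+3=4, deg[5]=1+0=1, deg[6]=1+0=1, deg[7]=1+1=2, deg[8]=1+0=1, deg[9]=1+1=2, deg[10]=1+1=2, deg[11]=1+1=2

Answer: 1 2 2 4 1 1 2 1 2 2 2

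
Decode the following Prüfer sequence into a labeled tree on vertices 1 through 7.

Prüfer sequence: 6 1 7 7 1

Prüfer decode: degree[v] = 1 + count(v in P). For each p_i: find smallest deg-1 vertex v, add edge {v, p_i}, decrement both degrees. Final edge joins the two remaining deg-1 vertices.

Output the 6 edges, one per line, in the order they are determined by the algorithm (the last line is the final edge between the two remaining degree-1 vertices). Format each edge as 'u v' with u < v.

Answer: 2 6
1 3
4 7
5 7
1 6
1 7

Derivation:
Initial degrees: {1:3, 2:1, 3:1, 4:1, 5:1, 6:2, 7:3}
Step 1: smallest deg-1 vertex = 2, p_1 = 6. Add edge {2,6}. Now deg[2]=0, deg[6]=1.
Step 2: smallest deg-1 vertex = 3, p_2 = 1. Add edge {1,3}. Now deg[3]=0, deg[1]=2.
Step 3: smallest deg-1 vertex = 4, p_3 = 7. Add edge {4,7}. Now deg[4]=0, deg[7]=2.
Step 4: smallest deg-1 vertex = 5, p_4 = 7. Add edge {5,7}. Now deg[5]=0, deg[7]=1.
Step 5: smallest deg-1 vertex = 6, p_5 = 1. Add edge {1,6}. Now deg[6]=0, deg[1]=1.
Final: two remaining deg-1 vertices are 1, 7. Add edge {1,7}.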